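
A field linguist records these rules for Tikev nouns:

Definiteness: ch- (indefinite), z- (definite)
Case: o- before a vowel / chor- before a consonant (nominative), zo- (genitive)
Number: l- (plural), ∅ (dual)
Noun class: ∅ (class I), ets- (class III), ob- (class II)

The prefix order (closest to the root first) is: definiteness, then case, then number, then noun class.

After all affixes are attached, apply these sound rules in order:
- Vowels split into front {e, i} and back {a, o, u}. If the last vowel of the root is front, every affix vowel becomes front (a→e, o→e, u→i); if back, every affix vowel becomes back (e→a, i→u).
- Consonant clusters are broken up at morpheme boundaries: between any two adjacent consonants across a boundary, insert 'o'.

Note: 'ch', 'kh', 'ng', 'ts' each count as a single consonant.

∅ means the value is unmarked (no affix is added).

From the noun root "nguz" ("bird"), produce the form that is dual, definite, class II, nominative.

Attach definiteness definite z- → znguz.
Attach case nominative chor- (before consonant 'z') → chorznguz.
number = dual: zero marking, form stays chorznguz.
Attach noun class class II ob- → obchorznguz.
Vowel harmony: no change.
Apply epenthesis: obchorznguz → obochorozonguz.

obochorozonguz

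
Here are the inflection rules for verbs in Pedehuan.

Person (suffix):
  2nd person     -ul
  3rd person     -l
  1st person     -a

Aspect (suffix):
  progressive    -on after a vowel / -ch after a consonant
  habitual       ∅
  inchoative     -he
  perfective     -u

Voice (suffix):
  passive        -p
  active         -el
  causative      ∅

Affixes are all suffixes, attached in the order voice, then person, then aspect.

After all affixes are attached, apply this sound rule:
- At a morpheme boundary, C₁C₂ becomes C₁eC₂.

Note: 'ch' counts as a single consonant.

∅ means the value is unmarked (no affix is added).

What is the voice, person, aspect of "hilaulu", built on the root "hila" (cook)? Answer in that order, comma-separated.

Segment: hila-ul-u.
voice: ∅ → causative.
person: -ul → 2nd person.
aspect: -u → perfective.

causative, 2nd person, perfective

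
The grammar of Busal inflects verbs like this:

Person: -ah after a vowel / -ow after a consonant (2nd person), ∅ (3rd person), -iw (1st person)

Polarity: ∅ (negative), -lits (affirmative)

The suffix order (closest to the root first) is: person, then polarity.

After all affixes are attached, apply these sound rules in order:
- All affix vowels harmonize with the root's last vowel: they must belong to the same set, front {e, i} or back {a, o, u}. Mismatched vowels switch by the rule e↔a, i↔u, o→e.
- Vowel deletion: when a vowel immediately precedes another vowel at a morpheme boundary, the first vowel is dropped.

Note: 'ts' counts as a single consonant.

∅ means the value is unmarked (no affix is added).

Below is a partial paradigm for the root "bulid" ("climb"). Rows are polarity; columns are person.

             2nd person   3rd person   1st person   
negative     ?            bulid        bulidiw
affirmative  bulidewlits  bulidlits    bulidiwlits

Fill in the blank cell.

bulidew

Attach person 2nd person -ow (after consonant 'd') → bulidow.
polarity = negative: zero marking, form stays bulidow.
Apply vowel harmony: bulidow → bulidew.
Vowel deletion: no change.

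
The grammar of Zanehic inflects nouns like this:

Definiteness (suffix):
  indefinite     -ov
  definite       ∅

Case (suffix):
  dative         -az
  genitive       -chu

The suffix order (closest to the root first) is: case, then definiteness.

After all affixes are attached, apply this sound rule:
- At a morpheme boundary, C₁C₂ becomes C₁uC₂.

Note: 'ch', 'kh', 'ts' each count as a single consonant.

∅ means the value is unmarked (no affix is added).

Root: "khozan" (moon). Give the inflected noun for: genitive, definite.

Attach case genitive -chu → khozanchu.
definiteness = definite: zero marking, form stays khozanchu.
Apply epenthesis: khozanchu → khozanuchu.

khozanuchu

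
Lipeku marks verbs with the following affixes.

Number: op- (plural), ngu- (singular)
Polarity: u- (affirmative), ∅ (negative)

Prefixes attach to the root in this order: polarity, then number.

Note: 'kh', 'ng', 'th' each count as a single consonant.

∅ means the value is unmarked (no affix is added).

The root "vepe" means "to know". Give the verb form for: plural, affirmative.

Attach polarity affirmative u- → uvepe.
Attach number plural op- → opuvepe.

opuvepe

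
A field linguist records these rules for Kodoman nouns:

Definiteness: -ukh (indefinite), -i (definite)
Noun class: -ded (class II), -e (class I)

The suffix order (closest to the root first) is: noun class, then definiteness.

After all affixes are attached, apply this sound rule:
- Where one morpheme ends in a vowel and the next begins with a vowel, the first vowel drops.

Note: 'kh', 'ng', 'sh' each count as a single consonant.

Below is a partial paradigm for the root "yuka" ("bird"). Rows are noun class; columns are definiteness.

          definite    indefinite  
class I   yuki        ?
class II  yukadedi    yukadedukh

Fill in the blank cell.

yukukh

Attach noun class class I -e → yukae.
Attach definiteness indefinite -ukh → yukaeukh.
Apply vowel deletion: yukaeukh → yukukh.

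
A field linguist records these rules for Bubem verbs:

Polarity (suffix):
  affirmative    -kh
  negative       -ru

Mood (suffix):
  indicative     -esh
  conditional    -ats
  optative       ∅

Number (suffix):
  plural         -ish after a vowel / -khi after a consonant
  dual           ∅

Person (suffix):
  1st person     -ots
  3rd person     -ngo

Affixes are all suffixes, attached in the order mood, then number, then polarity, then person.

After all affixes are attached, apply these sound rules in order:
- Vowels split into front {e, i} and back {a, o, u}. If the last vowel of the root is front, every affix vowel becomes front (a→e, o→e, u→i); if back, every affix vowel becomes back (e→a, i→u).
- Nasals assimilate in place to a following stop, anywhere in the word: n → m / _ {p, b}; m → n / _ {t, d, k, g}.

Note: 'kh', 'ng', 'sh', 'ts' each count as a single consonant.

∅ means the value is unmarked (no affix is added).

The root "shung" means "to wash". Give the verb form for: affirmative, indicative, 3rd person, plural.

Attach mood indicative -esh → shungesh.
Attach number plural -khi (after consonant 'sh') → shungeshkhi.
Attach polarity affirmative -kh → shungeshkhikh.
Attach person 3rd person -ngo → shungeshkhikhngo.
Apply vowel harmony: shungeshkhikhngo → shungashkhukhngo.
Nasal assimilation: no change.

shungashkhukhngo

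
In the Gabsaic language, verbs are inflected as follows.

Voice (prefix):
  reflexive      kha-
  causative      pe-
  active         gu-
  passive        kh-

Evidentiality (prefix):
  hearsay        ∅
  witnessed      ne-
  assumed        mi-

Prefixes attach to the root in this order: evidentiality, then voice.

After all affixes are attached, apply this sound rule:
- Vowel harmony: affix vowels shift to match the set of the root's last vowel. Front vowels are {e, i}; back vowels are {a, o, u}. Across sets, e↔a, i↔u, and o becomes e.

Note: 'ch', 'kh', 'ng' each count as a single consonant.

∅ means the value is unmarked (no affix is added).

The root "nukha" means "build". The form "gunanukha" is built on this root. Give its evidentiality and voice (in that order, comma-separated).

Segment: gu-ne-nukha.
evidentiality: ne- → witnessed.
voice: gu- → active.

witnessed, active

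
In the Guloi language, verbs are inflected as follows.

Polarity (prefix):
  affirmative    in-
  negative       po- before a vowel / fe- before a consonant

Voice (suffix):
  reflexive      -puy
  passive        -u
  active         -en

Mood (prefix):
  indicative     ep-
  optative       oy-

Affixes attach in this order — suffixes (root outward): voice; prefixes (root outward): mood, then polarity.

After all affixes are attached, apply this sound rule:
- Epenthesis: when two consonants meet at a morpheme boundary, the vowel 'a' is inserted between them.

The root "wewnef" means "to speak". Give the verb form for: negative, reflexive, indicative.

Attach voice reflexive -puy → wewnefpuy.
Attach mood indicative ep- → epwewnefpuy.
Attach polarity negative po- (before vowel 'e') → poepwewnefpuy.
Apply epenthesis: poepwewnefpuy → poepawewnefapuy.

poepawewnefapuy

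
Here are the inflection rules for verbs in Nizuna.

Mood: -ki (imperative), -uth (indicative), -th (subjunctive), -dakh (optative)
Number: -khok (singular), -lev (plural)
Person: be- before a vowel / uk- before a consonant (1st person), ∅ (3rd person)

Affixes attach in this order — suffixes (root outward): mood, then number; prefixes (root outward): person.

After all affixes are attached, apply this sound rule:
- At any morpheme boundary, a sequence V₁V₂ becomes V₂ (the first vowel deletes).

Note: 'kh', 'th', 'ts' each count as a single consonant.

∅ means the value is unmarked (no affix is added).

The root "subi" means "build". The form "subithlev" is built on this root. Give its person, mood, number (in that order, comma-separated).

3rd person, subjunctive, plural

Segment: subi-th-lev.
person: ∅ → 3rd person.
mood: -th → subjunctive.
number: -lev → plural.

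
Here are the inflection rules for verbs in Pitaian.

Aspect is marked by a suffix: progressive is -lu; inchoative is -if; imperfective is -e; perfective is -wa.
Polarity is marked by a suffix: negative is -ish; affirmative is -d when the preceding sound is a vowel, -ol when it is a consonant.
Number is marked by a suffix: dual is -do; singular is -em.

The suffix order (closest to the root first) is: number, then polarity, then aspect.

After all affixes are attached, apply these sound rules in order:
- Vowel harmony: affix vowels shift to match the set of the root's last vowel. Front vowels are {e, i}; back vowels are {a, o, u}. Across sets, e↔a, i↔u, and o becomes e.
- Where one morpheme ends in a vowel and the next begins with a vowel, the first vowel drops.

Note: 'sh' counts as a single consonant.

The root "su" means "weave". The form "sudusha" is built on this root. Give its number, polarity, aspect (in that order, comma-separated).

dual, negative, imperfective

Segment: su-do-ish-e.
number: -do → dual.
polarity: -ish → negative.
aspect: -e → imperfective.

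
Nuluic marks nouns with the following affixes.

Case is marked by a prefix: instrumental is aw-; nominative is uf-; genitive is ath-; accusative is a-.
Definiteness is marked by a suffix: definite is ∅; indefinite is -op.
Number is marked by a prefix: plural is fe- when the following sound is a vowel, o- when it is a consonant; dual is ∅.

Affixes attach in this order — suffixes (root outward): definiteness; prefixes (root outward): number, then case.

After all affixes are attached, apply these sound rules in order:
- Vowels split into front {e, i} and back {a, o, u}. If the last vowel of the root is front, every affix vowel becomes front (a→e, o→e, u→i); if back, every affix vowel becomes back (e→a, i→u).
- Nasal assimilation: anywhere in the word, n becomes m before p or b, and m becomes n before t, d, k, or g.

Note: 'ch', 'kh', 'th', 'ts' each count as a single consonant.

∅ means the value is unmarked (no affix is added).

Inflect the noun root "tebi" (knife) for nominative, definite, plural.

ifetebi

definiteness = definite: zero marking, form stays tebi.
Attach number plural o- (before consonant 't') → otebi.
Attach case nominative uf- → ufotebi.
Apply vowel harmony: ufotebi → ifetebi.
Nasal assimilation: no change.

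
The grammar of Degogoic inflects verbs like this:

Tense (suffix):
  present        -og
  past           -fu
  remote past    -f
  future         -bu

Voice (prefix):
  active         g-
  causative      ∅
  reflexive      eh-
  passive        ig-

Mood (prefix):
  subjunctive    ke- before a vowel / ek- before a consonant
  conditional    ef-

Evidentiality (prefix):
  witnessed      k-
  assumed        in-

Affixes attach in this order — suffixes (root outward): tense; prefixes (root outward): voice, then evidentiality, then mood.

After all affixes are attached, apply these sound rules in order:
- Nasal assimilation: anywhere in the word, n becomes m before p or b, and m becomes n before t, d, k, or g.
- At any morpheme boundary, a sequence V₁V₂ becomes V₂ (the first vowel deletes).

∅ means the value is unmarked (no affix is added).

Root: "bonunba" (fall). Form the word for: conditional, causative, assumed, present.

voice = causative: zero marking, form stays bonunba.
Attach evidentiality assumed in- → inbonunba.
Attach tense present -og → inbonunbaog.
Attach mood conditional ef- → efinbonunbaog.
Apply nasal assimilation: efinbonunbaog → efimbonumbaog.
Apply vowel deletion: efimbonumbaog → efimbonumbog.

efimbonumbog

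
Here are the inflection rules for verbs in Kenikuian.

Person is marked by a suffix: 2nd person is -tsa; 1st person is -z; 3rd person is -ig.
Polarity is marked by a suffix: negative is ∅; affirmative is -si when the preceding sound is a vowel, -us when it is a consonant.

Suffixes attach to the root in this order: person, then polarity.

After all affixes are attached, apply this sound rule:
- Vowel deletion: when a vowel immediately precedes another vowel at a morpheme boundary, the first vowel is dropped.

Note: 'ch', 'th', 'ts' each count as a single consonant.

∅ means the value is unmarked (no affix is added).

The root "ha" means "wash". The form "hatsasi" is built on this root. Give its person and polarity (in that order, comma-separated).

2nd person, affirmative

Segment: ha-tsa-si.
person: -tsa → 2nd person.
polarity: -si/us → affirmative.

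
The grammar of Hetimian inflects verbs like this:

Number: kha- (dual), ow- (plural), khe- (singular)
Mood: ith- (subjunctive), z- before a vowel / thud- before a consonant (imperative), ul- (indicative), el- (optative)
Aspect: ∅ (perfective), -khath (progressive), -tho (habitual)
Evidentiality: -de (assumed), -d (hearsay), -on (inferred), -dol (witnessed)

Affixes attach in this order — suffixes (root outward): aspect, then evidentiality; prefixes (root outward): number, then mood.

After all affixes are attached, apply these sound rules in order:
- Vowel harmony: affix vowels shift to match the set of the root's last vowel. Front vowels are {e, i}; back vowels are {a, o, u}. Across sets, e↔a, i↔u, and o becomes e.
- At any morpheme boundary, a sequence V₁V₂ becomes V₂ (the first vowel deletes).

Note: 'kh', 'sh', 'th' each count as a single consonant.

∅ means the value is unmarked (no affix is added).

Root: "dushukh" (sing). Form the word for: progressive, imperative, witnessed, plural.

Attach number plural ow- → owdushukh.
Attach aspect progressive -khath → owdushukhkhath.
Attach mood imperative z- (before vowel 'o') → zowdushukhkhath.
Attach evidentiality witnessed -dol → zowdushukhkhathdol.
Vowel harmony: no change.
Vowel deletion: no change.

zowdushukhkhathdol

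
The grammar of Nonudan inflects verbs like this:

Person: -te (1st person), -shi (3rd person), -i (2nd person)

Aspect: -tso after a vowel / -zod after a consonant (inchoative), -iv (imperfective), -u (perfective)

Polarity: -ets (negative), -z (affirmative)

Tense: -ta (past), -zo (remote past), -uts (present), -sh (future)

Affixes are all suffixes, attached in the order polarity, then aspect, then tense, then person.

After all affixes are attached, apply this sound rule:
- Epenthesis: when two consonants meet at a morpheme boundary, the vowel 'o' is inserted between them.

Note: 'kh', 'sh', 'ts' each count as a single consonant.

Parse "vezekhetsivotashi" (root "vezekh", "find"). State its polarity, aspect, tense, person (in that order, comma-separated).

Segment: vezekh-ets-iv-ta-shi.
polarity: -ets → negative.
aspect: -iv → imperfective.
tense: -ta → past.
person: -shi → 3rd person.

negative, imperfective, past, 3rd person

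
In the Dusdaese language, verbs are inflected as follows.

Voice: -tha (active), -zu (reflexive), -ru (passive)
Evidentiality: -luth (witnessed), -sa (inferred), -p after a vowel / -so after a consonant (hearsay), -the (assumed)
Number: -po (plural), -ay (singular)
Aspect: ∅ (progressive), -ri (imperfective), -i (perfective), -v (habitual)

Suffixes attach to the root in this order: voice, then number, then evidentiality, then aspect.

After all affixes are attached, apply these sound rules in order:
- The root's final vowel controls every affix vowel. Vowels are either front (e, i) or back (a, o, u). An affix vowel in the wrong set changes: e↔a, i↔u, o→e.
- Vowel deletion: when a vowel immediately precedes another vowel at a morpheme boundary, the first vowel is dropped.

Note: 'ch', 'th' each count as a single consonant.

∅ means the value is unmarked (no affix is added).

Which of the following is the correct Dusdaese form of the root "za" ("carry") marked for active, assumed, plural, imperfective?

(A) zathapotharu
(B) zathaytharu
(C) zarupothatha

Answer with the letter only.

A

Attach voice active -tha → zatha.
Attach number plural -po → zathapo.
Attach evidentiality assumed -the → zathapothe.
Attach aspect imperfective -ri → zathapotheri.
Apply vowel harmony: zathapotheri → zathapotharu.
Vowel deletion: no change.
So the correct form is zathapotharu, option (A).
(C) zarupothatha is wrong: it has the affixes in the wrong order.
(B) zathaytharu is wrong: it uses singular instead of plural for number.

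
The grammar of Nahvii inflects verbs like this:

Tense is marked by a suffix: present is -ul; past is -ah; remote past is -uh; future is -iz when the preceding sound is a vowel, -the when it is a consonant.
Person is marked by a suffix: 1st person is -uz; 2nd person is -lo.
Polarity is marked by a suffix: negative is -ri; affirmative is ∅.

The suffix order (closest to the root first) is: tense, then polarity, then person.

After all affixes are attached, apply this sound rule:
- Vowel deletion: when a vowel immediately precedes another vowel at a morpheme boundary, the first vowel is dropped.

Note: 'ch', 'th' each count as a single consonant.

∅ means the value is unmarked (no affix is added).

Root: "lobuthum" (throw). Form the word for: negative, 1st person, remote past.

Attach tense remote past -uh → lobuthumuh.
Attach polarity negative -ri → lobuthumuhri.
Attach person 1st person -uz → lobuthumuhriuz.
Apply vowel deletion: lobuthumuhriuz → lobuthumuhruz.

lobuthumuhruz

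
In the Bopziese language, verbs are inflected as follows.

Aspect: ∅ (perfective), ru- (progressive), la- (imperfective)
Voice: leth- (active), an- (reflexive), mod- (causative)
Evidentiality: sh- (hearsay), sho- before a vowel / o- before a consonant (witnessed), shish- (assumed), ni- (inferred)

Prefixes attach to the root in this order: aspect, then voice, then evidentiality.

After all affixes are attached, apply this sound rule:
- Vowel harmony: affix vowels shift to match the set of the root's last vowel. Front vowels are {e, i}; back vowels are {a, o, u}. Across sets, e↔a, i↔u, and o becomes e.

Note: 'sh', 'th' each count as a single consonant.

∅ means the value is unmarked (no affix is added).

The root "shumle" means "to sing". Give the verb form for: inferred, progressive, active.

nilethrishumle

Attach aspect progressive ru- → rushumle.
Attach voice active leth- → lethrushumle.
Attach evidentiality inferred ni- → nilethrushumle.
Apply vowel harmony: nilethrushumle → nilethrishumle.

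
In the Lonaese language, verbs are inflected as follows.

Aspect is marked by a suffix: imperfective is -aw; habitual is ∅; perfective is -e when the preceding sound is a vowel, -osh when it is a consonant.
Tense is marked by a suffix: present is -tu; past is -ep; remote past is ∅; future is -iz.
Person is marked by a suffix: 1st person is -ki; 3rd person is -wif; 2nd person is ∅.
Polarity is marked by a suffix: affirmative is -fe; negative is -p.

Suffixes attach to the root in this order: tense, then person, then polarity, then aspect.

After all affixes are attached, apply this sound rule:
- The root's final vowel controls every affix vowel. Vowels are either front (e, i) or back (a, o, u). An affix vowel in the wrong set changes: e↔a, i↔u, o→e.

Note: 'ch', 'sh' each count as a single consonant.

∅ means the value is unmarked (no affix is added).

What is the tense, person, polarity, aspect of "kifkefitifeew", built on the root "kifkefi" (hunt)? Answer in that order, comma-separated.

Segment: kifkefi-tu-fe-aw.
tense: -tu → present.
person: ∅ → 2nd person.
polarity: -fe → affirmative.
aspect: -aw → imperfective.

present, 2nd person, affirmative, imperfective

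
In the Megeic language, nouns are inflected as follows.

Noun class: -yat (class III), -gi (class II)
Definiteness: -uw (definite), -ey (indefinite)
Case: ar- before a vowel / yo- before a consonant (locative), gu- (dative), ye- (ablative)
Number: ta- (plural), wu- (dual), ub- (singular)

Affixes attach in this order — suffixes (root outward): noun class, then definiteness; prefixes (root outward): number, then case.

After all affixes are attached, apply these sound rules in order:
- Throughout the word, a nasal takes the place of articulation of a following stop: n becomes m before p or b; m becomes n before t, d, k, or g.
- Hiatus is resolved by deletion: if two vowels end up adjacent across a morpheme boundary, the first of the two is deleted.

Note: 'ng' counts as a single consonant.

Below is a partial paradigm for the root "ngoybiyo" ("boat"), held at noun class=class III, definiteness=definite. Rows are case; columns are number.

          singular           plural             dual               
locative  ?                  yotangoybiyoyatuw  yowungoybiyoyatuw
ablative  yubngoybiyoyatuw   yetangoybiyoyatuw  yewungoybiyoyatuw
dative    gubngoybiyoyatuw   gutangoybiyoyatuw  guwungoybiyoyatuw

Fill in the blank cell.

Attach noun class class III -yat → ngoybiyoyat.
Attach definiteness definite -uw → ngoybiyoyatuw.
Attach number singular ub- → ubngoybiyoyatuw.
Attach case locative ar- (before vowel 'u') → arubngoybiyoyatuw.
Nasal assimilation: no change.
Vowel deletion: no change.

arubngoybiyoyatuw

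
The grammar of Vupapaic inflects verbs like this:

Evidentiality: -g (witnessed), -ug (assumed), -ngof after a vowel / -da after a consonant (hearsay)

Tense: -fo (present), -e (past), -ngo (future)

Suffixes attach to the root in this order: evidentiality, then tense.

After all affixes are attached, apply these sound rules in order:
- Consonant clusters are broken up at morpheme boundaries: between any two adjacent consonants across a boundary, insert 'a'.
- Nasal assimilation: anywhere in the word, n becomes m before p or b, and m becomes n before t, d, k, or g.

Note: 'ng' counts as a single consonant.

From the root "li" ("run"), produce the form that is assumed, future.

Attach evidentiality assumed -ug → liug.
Attach tense future -ngo → liugngo.
Apply epenthesis: liugngo → liugango.
Nasal assimilation: no change.

liugango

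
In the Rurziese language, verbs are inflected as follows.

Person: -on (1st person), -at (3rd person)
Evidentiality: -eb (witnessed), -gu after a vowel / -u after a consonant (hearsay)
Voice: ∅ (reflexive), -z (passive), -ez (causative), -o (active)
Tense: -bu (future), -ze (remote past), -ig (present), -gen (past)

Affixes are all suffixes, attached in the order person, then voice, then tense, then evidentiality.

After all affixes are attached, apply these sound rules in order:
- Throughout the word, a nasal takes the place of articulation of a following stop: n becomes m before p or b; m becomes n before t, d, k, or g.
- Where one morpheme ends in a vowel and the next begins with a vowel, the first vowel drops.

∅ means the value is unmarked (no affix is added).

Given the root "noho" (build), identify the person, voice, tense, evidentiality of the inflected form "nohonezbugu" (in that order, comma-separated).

Segment: noho-on-ez-bu-gu.
person: -on → 1st person.
voice: -ez → causative.
tense: -bu → future.
evidentiality: -gu/u → hearsay.

1st person, causative, future, hearsay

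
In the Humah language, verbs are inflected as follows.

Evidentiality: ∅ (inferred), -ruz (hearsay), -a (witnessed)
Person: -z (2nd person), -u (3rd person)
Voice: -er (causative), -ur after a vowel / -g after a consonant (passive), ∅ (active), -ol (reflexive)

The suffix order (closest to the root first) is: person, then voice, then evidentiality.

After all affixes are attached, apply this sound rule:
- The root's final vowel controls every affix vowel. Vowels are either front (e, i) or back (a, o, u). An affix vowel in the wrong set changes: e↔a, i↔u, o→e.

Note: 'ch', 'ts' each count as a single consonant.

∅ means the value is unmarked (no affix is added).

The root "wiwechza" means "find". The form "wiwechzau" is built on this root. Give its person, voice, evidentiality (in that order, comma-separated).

3rd person, active, inferred

Segment: wiwechza-u.
person: -u → 3rd person.
voice: ∅ → active.
evidentiality: ∅ → inferred.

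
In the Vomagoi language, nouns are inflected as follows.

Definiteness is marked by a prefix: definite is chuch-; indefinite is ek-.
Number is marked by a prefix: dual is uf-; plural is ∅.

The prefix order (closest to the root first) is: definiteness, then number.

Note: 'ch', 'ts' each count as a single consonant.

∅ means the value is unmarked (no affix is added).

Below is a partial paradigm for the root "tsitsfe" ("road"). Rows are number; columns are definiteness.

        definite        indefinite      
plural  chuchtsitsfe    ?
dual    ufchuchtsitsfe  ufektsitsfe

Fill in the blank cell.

Attach definiteness indefinite ek- → ektsitsfe.
number = plural: zero marking, form stays ektsitsfe.

ektsitsfe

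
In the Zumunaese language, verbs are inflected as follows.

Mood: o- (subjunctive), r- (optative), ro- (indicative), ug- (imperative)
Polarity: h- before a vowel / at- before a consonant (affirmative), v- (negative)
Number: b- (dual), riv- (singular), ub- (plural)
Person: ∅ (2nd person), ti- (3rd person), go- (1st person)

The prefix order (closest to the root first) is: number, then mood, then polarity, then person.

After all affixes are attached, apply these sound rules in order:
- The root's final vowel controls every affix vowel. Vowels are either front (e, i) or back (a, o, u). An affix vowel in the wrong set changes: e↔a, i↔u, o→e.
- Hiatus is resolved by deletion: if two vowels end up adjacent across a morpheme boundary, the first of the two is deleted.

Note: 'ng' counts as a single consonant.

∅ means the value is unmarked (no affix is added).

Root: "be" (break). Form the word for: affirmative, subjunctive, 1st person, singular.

geherivbe

Attach number singular riv- → rivbe.
Attach mood subjunctive o- → orivbe.
Attach polarity affirmative h- (before vowel 'o') → horivbe.
Attach person 1st person go- → gohorivbe.
Apply vowel harmony: gohorivbe → geherivbe.
Vowel deletion: no change.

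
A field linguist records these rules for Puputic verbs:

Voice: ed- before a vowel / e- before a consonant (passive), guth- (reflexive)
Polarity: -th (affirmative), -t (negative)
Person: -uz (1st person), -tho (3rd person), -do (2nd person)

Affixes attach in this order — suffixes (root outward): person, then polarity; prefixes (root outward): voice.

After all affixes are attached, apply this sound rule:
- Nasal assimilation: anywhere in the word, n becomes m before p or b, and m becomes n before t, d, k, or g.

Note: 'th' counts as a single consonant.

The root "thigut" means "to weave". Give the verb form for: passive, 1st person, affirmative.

ethigutuzth

Attach person 1st person -uz → thigutuz.
Attach polarity affirmative -th → thigutuzth.
Attach voice passive e- (before consonant 'th') → ethigutuzth.
Nasal assimilation: no change.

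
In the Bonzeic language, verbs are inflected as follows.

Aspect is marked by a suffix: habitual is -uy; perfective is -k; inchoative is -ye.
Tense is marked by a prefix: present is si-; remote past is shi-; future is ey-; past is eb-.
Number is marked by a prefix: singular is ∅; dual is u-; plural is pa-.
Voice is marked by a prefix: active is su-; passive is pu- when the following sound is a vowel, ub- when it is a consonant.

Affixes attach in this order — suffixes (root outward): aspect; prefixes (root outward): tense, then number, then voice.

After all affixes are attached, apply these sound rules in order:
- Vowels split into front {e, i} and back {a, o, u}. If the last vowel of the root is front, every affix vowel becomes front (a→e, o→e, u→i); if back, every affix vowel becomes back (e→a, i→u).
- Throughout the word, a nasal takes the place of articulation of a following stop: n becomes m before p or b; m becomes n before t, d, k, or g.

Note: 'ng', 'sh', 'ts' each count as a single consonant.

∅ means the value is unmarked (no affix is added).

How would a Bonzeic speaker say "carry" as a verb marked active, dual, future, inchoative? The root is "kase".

Attach tense future ey- → eykase.
Attach aspect inchoative -ye → eykaseye.
Attach number dual u- → ueykaseye.
Attach voice active su- → suueykaseye.
Apply vowel harmony: suueykaseye → siieykaseye.
Nasal assimilation: no change.

siieykaseye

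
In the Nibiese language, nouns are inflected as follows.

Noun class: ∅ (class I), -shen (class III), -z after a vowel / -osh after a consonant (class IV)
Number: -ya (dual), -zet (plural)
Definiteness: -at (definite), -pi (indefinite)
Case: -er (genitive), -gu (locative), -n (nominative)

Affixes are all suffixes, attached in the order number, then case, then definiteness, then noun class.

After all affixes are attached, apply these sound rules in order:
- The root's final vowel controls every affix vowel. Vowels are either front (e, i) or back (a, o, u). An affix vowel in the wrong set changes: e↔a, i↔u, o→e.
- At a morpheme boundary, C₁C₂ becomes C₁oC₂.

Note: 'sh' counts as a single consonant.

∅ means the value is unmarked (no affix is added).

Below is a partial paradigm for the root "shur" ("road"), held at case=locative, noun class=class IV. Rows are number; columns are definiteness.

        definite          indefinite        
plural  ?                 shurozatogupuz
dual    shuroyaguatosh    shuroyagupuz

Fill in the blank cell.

shurozatoguatosh

Attach number plural -zet → shurzet.
Attach case locative -gu → shurzetgu.
Attach definiteness definite -at → shurzetguat.
Attach noun class class IV -osh (after consonant 't') → shurzetguatosh.
Apply vowel harmony: shurzetguatosh → shurzatguatosh.
Apply epenthesis: shurzatguatosh → shurozatoguatosh.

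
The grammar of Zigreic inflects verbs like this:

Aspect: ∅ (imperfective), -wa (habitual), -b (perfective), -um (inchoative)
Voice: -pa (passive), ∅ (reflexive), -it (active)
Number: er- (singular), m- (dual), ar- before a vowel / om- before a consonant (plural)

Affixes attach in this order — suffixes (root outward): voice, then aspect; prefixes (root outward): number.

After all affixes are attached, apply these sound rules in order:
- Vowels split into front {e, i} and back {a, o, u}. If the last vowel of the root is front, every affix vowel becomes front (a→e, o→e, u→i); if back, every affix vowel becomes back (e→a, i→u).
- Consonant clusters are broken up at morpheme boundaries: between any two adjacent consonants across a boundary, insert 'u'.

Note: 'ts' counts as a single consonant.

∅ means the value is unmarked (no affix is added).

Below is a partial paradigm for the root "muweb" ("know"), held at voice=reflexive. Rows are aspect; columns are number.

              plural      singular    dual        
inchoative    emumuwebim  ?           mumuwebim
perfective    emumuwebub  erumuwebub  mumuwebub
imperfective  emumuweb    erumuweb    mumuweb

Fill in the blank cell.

Attach number singular er- → ermuweb.
voice = reflexive: zero marking, form stays ermuweb.
Attach aspect inchoative -um → ermuwebum.
Apply vowel harmony: ermuwebum → ermuwebim.
Apply epenthesis: ermuwebim → erumuwebim.

erumuwebim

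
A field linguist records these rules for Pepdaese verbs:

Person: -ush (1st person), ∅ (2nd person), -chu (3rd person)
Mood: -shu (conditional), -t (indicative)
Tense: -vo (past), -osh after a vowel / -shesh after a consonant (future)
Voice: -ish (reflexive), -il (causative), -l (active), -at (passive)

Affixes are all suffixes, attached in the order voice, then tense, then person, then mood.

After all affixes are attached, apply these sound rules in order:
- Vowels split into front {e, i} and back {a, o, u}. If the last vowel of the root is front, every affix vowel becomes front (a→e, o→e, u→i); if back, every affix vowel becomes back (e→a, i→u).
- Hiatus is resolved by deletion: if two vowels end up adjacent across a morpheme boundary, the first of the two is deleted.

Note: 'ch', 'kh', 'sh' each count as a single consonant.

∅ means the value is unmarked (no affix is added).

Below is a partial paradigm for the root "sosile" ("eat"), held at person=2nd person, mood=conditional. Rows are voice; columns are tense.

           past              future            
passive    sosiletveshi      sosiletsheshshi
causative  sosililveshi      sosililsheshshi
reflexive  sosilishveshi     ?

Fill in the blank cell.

Attach voice reflexive -ish → sosileish.
Attach tense future -shesh (after consonant 'sh') → sosileishshesh.
person = 2nd person: zero marking, form stays sosileishshesh.
Attach mood conditional -shu → sosileishsheshshu.
Apply vowel harmony: sosileishsheshshu → sosileishsheshshi.
Apply vowel deletion: sosileishsheshshi → sosilishsheshshi.

sosilishsheshshi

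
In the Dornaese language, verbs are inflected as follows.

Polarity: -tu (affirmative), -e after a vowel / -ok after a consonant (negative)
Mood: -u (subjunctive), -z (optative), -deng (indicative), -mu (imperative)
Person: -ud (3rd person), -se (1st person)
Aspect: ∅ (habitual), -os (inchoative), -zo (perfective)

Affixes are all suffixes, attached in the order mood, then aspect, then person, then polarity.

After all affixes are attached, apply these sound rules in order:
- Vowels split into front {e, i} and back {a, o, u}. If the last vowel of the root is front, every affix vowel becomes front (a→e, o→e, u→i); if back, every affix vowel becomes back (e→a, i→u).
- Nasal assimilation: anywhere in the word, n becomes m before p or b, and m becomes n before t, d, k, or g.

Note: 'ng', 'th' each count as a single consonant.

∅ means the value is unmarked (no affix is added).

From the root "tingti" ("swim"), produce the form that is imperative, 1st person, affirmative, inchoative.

tingtimiesseti

Attach mood imperative -mu → tingtimu.
Attach aspect inchoative -os → tingtimuos.
Attach person 1st person -se → tingtimuosse.
Attach polarity affirmative -tu → tingtimuossetu.
Apply vowel harmony: tingtimuossetu → tingtimiesseti.
Nasal assimilation: no change.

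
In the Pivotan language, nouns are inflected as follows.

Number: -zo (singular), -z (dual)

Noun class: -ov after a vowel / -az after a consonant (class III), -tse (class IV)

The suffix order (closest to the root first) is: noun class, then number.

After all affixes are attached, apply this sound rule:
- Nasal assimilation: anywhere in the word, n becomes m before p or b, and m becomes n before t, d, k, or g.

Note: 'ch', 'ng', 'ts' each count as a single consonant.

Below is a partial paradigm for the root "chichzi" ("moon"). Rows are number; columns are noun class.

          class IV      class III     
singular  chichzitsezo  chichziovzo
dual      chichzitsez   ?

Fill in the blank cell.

Attach noun class class III -ov (after vowel 'i') → chichziov.
Attach number dual -z → chichziovz.
Nasal assimilation: no change.

chichziovz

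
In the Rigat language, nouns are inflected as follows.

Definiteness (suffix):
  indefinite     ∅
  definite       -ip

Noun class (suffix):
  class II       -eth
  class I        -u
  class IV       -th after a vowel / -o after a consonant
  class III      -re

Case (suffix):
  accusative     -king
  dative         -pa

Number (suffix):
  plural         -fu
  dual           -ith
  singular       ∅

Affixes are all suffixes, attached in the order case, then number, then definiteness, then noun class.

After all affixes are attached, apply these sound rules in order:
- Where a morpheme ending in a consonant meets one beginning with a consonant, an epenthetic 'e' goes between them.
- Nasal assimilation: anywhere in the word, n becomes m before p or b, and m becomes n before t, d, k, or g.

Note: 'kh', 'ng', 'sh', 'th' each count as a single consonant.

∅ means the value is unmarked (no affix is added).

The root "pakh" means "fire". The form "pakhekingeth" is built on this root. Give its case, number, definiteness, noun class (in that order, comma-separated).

accusative, singular, indefinite, class II

Segment: pakh-king-eth.
case: -king → accusative.
number: ∅ → singular.
definiteness: ∅ → indefinite.
noun class: -eth → class II.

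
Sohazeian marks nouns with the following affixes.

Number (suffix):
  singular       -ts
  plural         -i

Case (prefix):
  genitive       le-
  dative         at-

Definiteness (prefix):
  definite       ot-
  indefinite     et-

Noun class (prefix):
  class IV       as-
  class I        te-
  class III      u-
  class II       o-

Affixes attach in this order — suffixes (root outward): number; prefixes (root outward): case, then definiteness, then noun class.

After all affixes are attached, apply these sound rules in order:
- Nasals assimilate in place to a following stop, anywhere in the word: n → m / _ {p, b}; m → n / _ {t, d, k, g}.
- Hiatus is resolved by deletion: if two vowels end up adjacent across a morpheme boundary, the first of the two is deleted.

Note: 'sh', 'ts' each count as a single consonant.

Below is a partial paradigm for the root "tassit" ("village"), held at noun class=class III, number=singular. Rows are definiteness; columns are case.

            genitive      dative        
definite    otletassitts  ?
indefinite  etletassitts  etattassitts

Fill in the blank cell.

Attach case dative at- → attassit.
Attach definiteness definite ot- → otattassit.
Attach noun class class III u- → uotattassit.
Attach number singular -ts → uotattassitts.
Nasal assimilation: no change.
Apply vowel deletion: uotattassitts → otattassitts.

otattassitts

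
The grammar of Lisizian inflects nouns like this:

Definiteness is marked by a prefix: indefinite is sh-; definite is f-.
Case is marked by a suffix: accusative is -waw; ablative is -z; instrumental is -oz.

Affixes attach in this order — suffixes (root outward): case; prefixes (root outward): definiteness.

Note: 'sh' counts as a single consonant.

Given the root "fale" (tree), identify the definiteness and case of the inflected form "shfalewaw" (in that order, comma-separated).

Segment: sh-fale-waw.
definiteness: sh- → indefinite.
case: -waw → accusative.

indefinite, accusative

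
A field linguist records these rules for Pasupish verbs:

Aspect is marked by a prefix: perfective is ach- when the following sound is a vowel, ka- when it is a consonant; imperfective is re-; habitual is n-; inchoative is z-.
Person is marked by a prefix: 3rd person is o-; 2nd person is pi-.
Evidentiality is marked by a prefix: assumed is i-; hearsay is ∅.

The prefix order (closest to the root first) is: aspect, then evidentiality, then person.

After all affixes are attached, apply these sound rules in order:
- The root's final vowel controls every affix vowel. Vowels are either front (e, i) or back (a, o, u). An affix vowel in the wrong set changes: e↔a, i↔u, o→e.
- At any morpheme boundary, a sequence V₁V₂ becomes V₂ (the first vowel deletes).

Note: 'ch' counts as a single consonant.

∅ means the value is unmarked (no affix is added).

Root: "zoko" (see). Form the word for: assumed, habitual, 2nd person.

Attach aspect habitual n- → nzoko.
Attach evidentiality assumed i- → inzoko.
Attach person 2nd person pi- → piinzoko.
Apply vowel harmony: piinzoko → puunzoko.
Apply vowel deletion: puunzoko → punzoko.

punzoko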